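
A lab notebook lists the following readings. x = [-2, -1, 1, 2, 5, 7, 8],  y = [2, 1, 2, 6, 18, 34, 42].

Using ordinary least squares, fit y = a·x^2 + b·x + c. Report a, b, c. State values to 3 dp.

Sums needed: Σx^2·x^2 = 7156, Σx^2·x = 980, Σx^2 = 148, Σx·x = 148, Σx = 20, Σ1 = 7.
Right-hand side: Σx^2·y = 4839, Σx·y = 673, Σy = 105.
Row-reducing yields a = 8791/16176, b = 4167/5392, c = 1316/1011.

a = 0.543, b = 0.773, c = 1.302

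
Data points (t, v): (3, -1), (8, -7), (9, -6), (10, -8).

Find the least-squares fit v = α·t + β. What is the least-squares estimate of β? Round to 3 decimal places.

Setting ∂/∂α … = 0 gives: 254·α + 30·β = -193;  30·α + 4·β = -22.
det = 254·4 − 30² = 116.
α = ((-193)·4 − 30·(-22))/116 = -28/29; β = (254·(-22) − 30·(-193))/116 = 101/58.

β = 1.741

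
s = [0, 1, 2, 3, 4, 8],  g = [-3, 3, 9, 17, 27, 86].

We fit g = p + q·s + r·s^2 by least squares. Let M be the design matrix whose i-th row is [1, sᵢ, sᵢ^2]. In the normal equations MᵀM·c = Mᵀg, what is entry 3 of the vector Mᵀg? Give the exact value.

Entry 3 ↔ basis s^2, so (Mᵀg)_{3} = Σᵢ (s^2)·gᵢ = (0)·(-3) + (1)·(3) + (4)·(9) + (9)·(17) + (16)·(27) + (64)·(86) = 6128.

6128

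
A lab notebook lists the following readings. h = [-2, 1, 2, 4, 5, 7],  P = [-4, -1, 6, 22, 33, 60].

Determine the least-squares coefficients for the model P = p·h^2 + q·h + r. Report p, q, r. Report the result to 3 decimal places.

The normal equations are: 3315·p + 533·q + 99·r = 4124;  533·p + 99·q + 17·r = 692;  99·p + 17·q + 6·r = 116.
Row-reducing yields p = 515/543, q = 441/181, r = -1748/543.

p = 0.948, q = 2.436, r = -3.219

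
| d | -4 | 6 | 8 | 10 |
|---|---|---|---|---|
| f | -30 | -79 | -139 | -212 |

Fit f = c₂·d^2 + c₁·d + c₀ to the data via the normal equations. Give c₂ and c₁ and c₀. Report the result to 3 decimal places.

c₂ = -2.017, c₁ = -0.931, c₀ = -1.419

Setting ∂/∂c₂ … = 0 gives: 15648·c₂ + 1664·c₁ + 216·c₀ = -33420;  1664·c₂ + 216·c₁ + 20·c₀ = -3586;  216·c₂ + 20·c₁ + 4·c₀ = -460.
(Σd^2·d^2 = 15648, Σd^2·d = 1664, Σd^2 = 216, Σd·d = 216, Σd = 20, Σ1 = 4, Σd^2·f = -33420, Σd·f = -3586, Σf = -460.)
Inverting the 3×3 Gram matrix, [c₂, c₁, c₀]ᵀ = [-7633/3784, -1761/1892, -61/43]ᵀ.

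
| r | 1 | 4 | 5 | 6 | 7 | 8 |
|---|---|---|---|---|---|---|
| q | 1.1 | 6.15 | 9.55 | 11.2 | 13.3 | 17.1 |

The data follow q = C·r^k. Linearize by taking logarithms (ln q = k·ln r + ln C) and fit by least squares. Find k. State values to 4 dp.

k = 1.3071

Let Y = ln q. Fitting Y = k·ln r + ln C by least squares:
Σln r = 8.8128, Σ(ln r)² = 15.8331, Σln q = 12.0111, Σln r·ln q = 21.4179.
Normal system: [[15.8331, 8.8128]; [8.8128, 6]]·[k, ln C]ᵀ = [21.4179, 12.0111]ᵀ.
Solving (det = 17.3327): k = 1.30711, ln C = 0.08195.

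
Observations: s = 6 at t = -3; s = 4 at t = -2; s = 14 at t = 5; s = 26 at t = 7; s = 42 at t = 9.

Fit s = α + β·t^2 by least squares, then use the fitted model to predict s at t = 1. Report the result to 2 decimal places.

The normal system XᵀX·[α, β]ᵀ = Xᵀs is [[5, 168]; [168, 9684]]·[α, β]ᵀ = [92, 5096]ᵀ.
det = 5·9684 − 168² = 20196.
α = (92·9684 − 168·5096)/20196 = 2900/1683; β = (5·5096 − 168·92)/20196 = 2506/5049.
At t = 1: ŝ = (2900/1683)·(1) + (2506/5049)·(1) = 11206/5049.

ŝ = 2.22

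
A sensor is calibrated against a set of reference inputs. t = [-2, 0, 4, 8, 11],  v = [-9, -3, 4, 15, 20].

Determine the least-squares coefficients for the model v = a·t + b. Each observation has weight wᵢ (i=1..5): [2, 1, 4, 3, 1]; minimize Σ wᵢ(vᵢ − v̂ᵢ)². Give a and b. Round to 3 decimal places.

a = 2.300, b = -4.373

Normal-equation sums: Σwᵢ·t·t = 385, Σwᵢ·t = 47, Σwᵢ·1 = 11.
For AᵀWv: Σwᵢ·t·v = 680, Σwᵢ·v = 60.
Eliminating b: 11·(row 1) − 47·(row 2) gives 2026·a = 11·680 − 47·60 = 4660, so a = 2330/1013.
Then b = (60 − 47·(2330/1013))/11 = -4430/1013.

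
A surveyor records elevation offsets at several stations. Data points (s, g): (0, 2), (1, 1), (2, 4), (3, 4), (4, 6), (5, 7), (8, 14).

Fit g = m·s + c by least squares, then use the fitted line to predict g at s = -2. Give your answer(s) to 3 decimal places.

ĝ = -2.743

From the data, Σs·s = 119, Σs = 23, Σ1 = 7.
And Σs·g = 192, Σg = 38.
Δ = 119·7 − 23² = 304.
m = (192·7 − 23·38)/304 = 235/152; c = (119·38 − 23·192)/304 = 53/152.
At s = -2: ĝ = (235/152)·(-2) + (53/152)·(1) = -417/152.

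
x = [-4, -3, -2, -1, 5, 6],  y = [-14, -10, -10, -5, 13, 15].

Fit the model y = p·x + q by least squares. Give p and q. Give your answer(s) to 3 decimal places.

Entries of AᵀA: Σx·x = 91, Σx = 1, Σ1 = 6.
Moment sums: Σx·y = 266, Σy = -11.
So AᵀA·[p, q]ᵀ = Aᵀy: [[91, 1]; [1, 6]]·[p, q]ᵀ = [266, -11]ᵀ.
Δ = 91·6 − 1² = 545.
p = (266·6 − 1·(-11))/545 = 1607/545; q = (91·(-11) − 1·266)/545 = -1267/545.

p = 2.949, q = -2.325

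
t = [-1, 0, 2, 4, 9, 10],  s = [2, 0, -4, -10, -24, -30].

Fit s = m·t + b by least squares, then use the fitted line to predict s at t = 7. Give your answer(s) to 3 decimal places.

ŝ = -19.547

Normal-equation sums: Σt·t = 202, Σt = 24, Σ1 = 6.
And Σt·s = -566, Σs = -66.
det = 202·6 − 24² = 636.
m = ((-566)·6 − 24·(-66))/636 = -151/53; b = (202·(-66) − 24·(-566))/636 = 21/53.
At t = 7: ŝ = (-151/53)·(7) + (21/53)·(1) = -1036/53.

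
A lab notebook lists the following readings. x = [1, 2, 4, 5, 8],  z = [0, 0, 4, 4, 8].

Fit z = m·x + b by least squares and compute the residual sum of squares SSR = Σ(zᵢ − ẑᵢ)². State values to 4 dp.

SSR = 1.6000

Normal-equation sums: Σx·x = 110, Σx = 20, Σ1 = 5.
For Aᵀz: Σx·z = 100, Σz = 16.
Determinant 110·5 − 20² = 150.
m = (100·5 − 20·16)/150 = 6/5; b = (110·16 − 20·100)/150 = -8/5.
Residuals: 2/5, -4/5, 4/5, -2/5, 0; SSR = 8/5.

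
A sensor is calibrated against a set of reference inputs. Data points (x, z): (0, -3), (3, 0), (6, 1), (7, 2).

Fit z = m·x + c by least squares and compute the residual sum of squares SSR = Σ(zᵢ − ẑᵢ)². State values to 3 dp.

Compute the Gram sums: Σx·x = 94, Σx = 16, Σ1 = 4.
Moment sums: Σx·z = 20, Σz = 0.
Eliminating c: 4·(row 1) − 16·(row 2) gives 120·m = 4·20 − 16·0 = 80, so m = 2/3.
Then c = (0 − 16·(2/3))/4 = -8/3.
Residuals: -1/3, 2/3, -1/3, 0; SSR = 2/3.

SSR = 0.667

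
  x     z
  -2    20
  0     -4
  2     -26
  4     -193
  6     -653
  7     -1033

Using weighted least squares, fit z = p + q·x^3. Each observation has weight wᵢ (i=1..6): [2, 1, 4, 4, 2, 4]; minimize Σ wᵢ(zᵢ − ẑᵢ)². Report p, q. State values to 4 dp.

Normal-equation sums: Σwᵢ·1 = 17, Σwᵢ·x^3 = 2076, Σwᵢ·x^3·x^3 = 580676.
Moment sums: Σwᵢ·z = -6278, Σwᵢ·x^3·z = -1749932.
AᵀWA·[p, q]ᵀ = AᵀWz becomes [[17, 2076]; [2076, 580676]]·[p, q]ᵀ = [-6278, -1749932]ᵀ.
Determinant 17·580676 − 2076² = 5561716.
p = ((-6278)·580676 − 2076·(-1749932))/5561716 = -3156274/1390429; q = (17·(-1749932) − 2076·(-6278))/5561716 = -4178929/1390429.

p = -2.2700, q = -3.0055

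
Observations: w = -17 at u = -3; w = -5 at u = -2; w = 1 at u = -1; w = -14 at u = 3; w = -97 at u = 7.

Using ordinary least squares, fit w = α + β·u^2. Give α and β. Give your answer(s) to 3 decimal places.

α = 2.995, β = -2.041

Sums needed: Σ1 = 5, Σu^2 = 72, Σu^2·u^2 = 2580.
Moment sums: Σw = -132, Σu^2·w = -5051.
AᵀA·[α, β]ᵀ = Aᵀw becomes [[5, 72]; [72, 2580]]·[α, β]ᵀ = [-132, -5051]ᵀ.
Determinant 5·2580 − 72² = 7716.
α = ((-132)·2580 − 72·(-5051))/7716 = 1926/643; β = (5·(-5051) − 72·(-132))/7716 = -15751/7716.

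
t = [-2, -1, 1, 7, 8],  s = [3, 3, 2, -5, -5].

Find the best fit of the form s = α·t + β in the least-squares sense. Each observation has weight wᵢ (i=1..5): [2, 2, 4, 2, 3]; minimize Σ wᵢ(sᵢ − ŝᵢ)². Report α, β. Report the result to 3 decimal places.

Normal-equation sums: Σwᵢ·t·t = 304, Σwᵢ·t = 36, Σwᵢ·1 = 13.
Moment sums: Σwᵢ·t·s = -200, Σwᵢ·s = -5.
Normal equations: [[304, 36]; [36, 13]]·[α, β]ᵀ = [-200, -5]ᵀ.
Δ = 304·13 − 36² = 2656.
α = ((-200)·13 − 36·(-5))/2656 = -605/664; β = (304·(-5) − 36·(-200))/2656 = 355/166.

α = -0.911, β = 2.139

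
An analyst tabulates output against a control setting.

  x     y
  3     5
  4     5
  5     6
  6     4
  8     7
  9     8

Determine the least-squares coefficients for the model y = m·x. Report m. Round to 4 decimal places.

m = 0.9394

Normal-equation sums: Σx·x = 231.
Right-hand side: Σx·y = 217.
So MᵀM·[m]ᵀ = Mᵀy: [[231]]·[m]ᵀ = [217]ᵀ.
m = 217/231 = 0.939394.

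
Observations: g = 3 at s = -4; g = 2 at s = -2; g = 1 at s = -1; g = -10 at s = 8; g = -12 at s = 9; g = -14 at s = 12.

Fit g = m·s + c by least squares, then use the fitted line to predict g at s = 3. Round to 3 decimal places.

Forming AᵀA = [[310, 22]; [22, 6]] and Aᵀg = [-373, -30]ᵀ gives AᵀA·[m, c]ᵀ = Aᵀg.
Δ = 310·6 − 22² = 1376.
m = ((-373)·6 − 22·(-30))/1376 = -789/688; c = (310·(-30) − 22·(-373))/1376 = -547/688.
At s = 3: ĝ = (-789/688)·(3) + (-547/688)·(1) = -1457/344.

ĝ = -4.235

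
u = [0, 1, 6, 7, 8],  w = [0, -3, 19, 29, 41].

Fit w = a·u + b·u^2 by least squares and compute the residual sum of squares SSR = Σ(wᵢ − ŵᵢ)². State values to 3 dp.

Compute the Gram sums: Σu·u = 150, Σu·u^2 = 1072, Σu^2·u^2 = 7794.
For Aᵀw: Σu·w = 642, Σu^2·w = 4726.
AᵀA·[a, b]ᵀ = Aᵀw becomes [[150, 1072]; [1072, 7794]]·[a, b]ᵀ = [642, 4726]ᵀ.
Eliminating b: 7794·(row 1) − 1072·(row 2) gives 19916·a = 7794·642 − 1072·4726 = -62524, so a = -15631/4979.
Then b = (4726 − 1072·(-15631/4979))/7794 = 5169/4979.
Residuals: 0, -4475/4979, 2303/4979, 527/4979, -1629/4979; SSR = 5676/4979.

SSR = 1.140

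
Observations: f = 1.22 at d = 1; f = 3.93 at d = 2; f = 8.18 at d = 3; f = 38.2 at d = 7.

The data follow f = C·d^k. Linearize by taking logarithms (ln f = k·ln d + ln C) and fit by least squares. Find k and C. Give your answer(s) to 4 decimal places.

Taking logs, ln f = k·ln d + ln C, so regress ln f on ln d.
Σln d = 3.7377, Σ(ln d)² = 5.4740, Σln f = 7.3120, Σln d·ln f = 10.3462.
Equations: 5.4740·k + 3.7377·ln C = 10.3462;  3.7377·k + 4·ln C = 7.3120.
Δ = 5.4740·4 − (3.7377)² = 7.9257; k = (10.3462·4 − 3.7377·7.3120)/7.9257 = 1.77335, ln C = (5.4740·7.3120 − 3.7377·10.3462)/7.9257 = 0.17095, so C = exp(0.17095) = 1.18643.

k = 1.7734, C = 1.1864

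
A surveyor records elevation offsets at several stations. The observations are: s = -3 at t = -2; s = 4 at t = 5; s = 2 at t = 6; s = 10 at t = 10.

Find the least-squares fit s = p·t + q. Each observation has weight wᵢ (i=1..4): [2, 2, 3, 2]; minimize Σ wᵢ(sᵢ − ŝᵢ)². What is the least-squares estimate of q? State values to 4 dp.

q = -1.7850

Entries of MᵀWM: Σwᵢ·t·t = 366, Σwᵢ·t = 44, Σwᵢ·1 = 9.
Right-hand side: Σwᵢ·t·s = 288, Σwᵢ·s = 28.
Normal equations: [[366, 44]; [44, 9]]·[p, q]ᵀ = [288, 28]ᵀ.
Δ = 366·9 − 44² = 1358.
p = (288·9 − 44·28)/1358 = 680/679; q = (366·28 − 44·288)/1358 = -1212/679.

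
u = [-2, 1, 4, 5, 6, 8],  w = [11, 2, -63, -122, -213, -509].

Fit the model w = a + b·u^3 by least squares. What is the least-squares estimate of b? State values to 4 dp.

Compute the Gram sums: Σ1 = 6, Σu^3 = 910, Σu^3·u^3 = 328586.
And Σw = -894, Σu^3·w = -325984.
Determinant 6·328586 − 910² = 1143416.
a = ((-894)·328586 − 910·(-325984))/1143416 = 722389/285854; b = (6·(-325984) − 910·(-894))/1143416 = -285591/285854.

b = -0.9991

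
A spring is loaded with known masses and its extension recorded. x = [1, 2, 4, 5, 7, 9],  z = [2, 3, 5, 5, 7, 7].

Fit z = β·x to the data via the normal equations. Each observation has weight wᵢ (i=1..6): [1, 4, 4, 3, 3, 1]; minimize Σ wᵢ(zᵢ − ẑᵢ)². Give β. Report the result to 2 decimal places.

β = 1.02

Compute the Gram sums: Σwᵢ·x·x = 384.
Moment sums: Σwᵢ·x·z = 391.
Normal equations: [[384]]·[β]ᵀ = [391]ᵀ.
Hence β = 391 / 384 ≈ 1.01823.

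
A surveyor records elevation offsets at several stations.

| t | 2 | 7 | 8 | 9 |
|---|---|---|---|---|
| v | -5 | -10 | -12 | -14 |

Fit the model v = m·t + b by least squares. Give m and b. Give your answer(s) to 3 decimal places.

m = -1.224, b = -2.293

Normal-equation sums: Σt·t = 198, Σt = 26, Σ1 = 4.
Right-hand side: Σt·v = -302, Σv = -41.
Normal equations: [[198, 26]; [26, 4]]·[m, b]ᵀ = [-302, -41]ᵀ.
Determinant 198·4 − 26² = 116.
m = ((-302)·4 − 26·(-41))/116 = -71/58; b = (198·(-41) − 26·(-302))/116 = -133/58.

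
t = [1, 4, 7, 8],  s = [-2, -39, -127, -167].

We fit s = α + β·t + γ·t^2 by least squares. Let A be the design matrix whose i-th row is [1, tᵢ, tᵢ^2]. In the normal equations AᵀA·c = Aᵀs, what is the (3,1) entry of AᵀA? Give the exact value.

130

Row 3 ↔ basis t^2, column 1 ↔ basis 1, so (AᵀA)_{3,1} = Σᵢ t^2 = (1)·(1) + (16)·(1) + (49)·(1) + (64)·(1) = 130.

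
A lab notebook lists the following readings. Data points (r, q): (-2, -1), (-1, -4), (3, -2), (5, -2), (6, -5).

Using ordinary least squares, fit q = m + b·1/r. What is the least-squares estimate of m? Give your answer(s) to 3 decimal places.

m = -2.756

Normal-equation sums: Σ1 = 5, Σ1/r = -4/5, Σ1/r·1/r = 643/450.
For Aᵀq: Σq = -14, Σ1/r·q = 13/5.
Determinant 5·(643/450) − (-4/5)² = 2927/450.
m = ((-14)·(643/450) − (-4/5)·(13/5))/(2927/450) = -8066/2927; b = (5·(13/5) − (-4/5)·(-14))/(2927/450) = 810/2927.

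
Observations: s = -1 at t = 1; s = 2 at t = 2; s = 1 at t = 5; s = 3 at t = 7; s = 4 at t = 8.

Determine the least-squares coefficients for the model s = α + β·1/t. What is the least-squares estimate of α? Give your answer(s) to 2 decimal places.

The normal equations are: 5·α + (551/280)·β = 9;  (551/280)·α + (103961/78400)·β = 79/70.
Determinant 5·(103961/78400) − (551/280)² = 54051/19600.
α = (9·(103961/78400) − (551/280)·(79/70))/(54051/19600) = 761533/216204; β = (5·(79/70) − (551/280)·9)/(54051/19600) = -236530/54051.

α = 3.52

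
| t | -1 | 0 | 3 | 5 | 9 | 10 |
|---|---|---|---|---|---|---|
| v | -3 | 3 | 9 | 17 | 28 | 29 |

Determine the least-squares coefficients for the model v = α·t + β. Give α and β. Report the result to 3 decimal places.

From the data, Σt·t = 216, Σt = 26, Σ1 = 6.
And Σt·v = 657, Σv = 83.
Eliminating β: 6·(row 1) − 26·(row 2) gives 620·α = 6·657 − 26·83 = 1784, so α = 446/155.
Then β = (83 − 26·(446/155))/6 = 423/310.

α = 2.877, β = 1.365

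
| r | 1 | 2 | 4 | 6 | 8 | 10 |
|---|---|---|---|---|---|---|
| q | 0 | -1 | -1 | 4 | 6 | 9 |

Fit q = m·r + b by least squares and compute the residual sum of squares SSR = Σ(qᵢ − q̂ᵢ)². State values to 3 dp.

The normal equations are: 221·m + 31·b = 156;  31·m + 6·b = 17.
(Σr·r = 221, Σr = 31, Σ1 = 6, Σr·q = 156, Σq = 17.)
Determinant 221·6 − 31² = 365.
m = (156·6 − 31·17)/365 = 409/365; b = (221·17 − 31·156)/365 = -1079/365.
Residuals: 134/73, -104/365, -922/365, 17/73, -3/365, 274/365; SSR = 3814/365.

SSR = 10.449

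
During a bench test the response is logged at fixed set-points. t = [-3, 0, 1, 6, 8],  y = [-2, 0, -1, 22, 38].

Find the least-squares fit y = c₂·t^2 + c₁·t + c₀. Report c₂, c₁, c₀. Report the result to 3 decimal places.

c₂ = 0.449, c₁ = 1.327, c₀ = -1.652

The normal equations are: 5474·c₂ + 702·c₁ + 110·c₀ = 3205;  702·c₂ + 110·c₁ + 12·c₀ = 441;  110·c₂ + 12·c₁ + 5·c₀ = 57.
Row-reducing yields c₂ = 31477/70176, c₁ = 31037/23392, c₀ = -57977/35088.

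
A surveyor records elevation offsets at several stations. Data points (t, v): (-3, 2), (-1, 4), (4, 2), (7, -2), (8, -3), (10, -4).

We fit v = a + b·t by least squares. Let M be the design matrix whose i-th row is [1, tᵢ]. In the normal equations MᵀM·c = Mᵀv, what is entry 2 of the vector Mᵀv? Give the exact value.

-80

Entry 2 ↔ basis t, so (Mᵀv)_{2} = Σᵢ (t)·vᵢ = (-3)·(2) + (-1)·(4) + (4)·(2) + (7)·(-2) + (8)·(-3) + (10)·(-4) = -80.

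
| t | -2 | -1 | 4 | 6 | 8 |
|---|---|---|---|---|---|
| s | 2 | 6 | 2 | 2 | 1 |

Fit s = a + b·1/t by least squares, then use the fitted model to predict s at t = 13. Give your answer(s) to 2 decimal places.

Entries of XᵀX: Σ1 = 5, Σ1/t = -23/24, Σ1/t·1/t = 781/576.
Moment sums: Σs = 13, Σ1/t·s = -145/24.
XᵀX·[a, b]ᵀ = Xᵀs becomes [[5, -23/24]; [-23/24, 781/576]]·[a, b]ᵀ = [13, -145/24]ᵀ.
Eliminating b: (781/576)·(row 1) − (-23/24)·(row 2) gives (211/36)·a = (781/576)·13 − (-23/24)·(-145/24) = 3409/288, so a = 3409/1688.
Then b = ((-145/24) − (-23/24)·(3409/1688))/(781/576) = -639/211.
At t = 13: ŝ = (3409/1688)·(1) + (-639/211)·(1/13) = 39205/21944.

ŝ = 1.79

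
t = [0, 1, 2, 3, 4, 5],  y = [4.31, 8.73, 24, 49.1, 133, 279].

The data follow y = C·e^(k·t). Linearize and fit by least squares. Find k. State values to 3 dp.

k = 0.850

With ln yᵢ as the transformed response and tᵢ as the regressor:
Σt = 15.0000, Σ(t)² = 55.0000, Σln y = 21.2212, Σt·ln y = 67.9219.
Equations: 55.0000·k + 15.0000·ln C = 67.9219;  15.0000·k + 6·ln C = 21.2212.
Solving (det = 105.0000): k = 0.84966, ln C = 1.41273.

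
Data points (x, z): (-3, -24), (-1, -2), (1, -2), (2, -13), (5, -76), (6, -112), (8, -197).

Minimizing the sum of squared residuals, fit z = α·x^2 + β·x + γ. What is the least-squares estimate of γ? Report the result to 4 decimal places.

γ = 1.0471

From the data, Σx^2·x^2 = 6116, Σx^2·x = 834, Σx^2 = 140, Σx·x = 140, Σx = 18, Σ1 = 7.
And Σx^2·z = -18812, Σx·z = -2582, Σz = -426.
AᵀA·[α, β, γ]ᵀ = Aᵀz becomes [[6116, 834, 140]; [834, 140, 18]; [140, 18, 7]]·[α, β, γ]ᵀ = [-18812, -2582, -426]ᵀ.
Solving the 3×3 system (Gaussian elimination) gives α = -454777/150641, β = -89360/150641, γ = 157742/150641.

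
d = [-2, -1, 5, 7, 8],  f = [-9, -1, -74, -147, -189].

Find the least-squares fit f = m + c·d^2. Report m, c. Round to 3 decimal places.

m = 2.048, c = -3.009

From the data, Σ1 = 5, Σd^2 = 143, Σd^2·d^2 = 7139.
For Aᵀf: Σf = -420, Σd^2·f = -21186.
So AᵀA·[m, c]ᵀ = Aᵀf: [[5, 143]; [143, 7139]]·[m, c]ᵀ = [-420, -21186]ᵀ.
Determinant 5·7139 − 143² = 15246.
m = ((-420)·7139 − 143·(-21186))/15246 = 43/21; c = (5·(-21186) − 143·(-420))/15246 = -695/231.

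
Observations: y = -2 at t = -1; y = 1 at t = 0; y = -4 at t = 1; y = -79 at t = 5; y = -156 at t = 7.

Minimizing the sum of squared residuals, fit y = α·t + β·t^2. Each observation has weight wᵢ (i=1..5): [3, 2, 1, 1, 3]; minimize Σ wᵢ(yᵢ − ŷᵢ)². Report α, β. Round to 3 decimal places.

α = -0.608, β = -3.092

The normal system MᵀWM·[α, β]ᵀ = MᵀWy is [[176, 1152]; [1152, 7832]]·[α, β]ᵀ = [-3669, -24917]ᵀ.
Determinant 176·7832 − 1152² = 51328.
α = ((-3669)·7832 − 1152·(-24917))/51328 = -3903/6416; β = (176·(-24917) − 1152·(-3669))/51328 = -9919/3208.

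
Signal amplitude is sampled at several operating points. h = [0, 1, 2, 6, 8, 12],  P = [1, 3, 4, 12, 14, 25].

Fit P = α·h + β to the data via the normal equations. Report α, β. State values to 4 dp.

From the data, Σh·h = 249, Σh = 29, Σ1 = 6.
Moment sums: Σh·P = 495, ΣP = 59.
Eliminating β: 6·(row 1) − 29·(row 2) gives 653·α = 6·495 − 29·59 = 1259, so α = 1259/653.
Then β = (59 − 29·(1259/653))/6 = 336/653.

α = 1.9280, β = 0.5145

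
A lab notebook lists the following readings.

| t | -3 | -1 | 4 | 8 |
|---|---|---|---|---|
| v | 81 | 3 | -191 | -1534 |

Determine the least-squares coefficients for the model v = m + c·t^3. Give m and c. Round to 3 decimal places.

Sums needed: Σ1 = 4, Σt^3 = 548, Σt^3·t^3 = 266970.
Right-hand side: Σv = -1641, Σt^3·v = -799822.
Normal equations: [[4, 548]; [548, 266970]]·[m, c]ᵀ = [-1641, -799822]ᵀ.
Eliminating c: 266970·(row 1) − 548·(row 2) gives 767576·m = 266970·(-1641) − 548·(-799822) = 204686, so m = 102343/383788.
Then c = ((-799822) − 548·(102343/383788))/266970 = -575005/191894.

m = 0.267, c = -2.996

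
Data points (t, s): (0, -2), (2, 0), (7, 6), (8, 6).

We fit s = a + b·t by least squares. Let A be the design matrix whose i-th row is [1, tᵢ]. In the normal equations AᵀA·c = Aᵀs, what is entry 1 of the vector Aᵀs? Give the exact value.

Entry 1 ↔ basis 1, so (Aᵀs)_{1} = Σᵢ sᵢ = (1)·(-2) + (1)·(0) + (1)·(6) + (1)·(6) = 10.

10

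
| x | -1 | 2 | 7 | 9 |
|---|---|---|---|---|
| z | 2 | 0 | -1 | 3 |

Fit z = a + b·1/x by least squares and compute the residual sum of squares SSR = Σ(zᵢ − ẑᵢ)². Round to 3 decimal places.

SSR = 8.072

Normal-equation sums: Σ1 = 4, Σ1/x = -31/126, Σ1/x·1/x = 20365/15876.
Moment sums: Σz = 4, Σ1/x·z = -38/21.
So AᵀA·[a, b]ᵀ = Aᵀz: [[4, -31/126]; [-31/126, 20365/15876]]·[a, b]ᵀ = [4, -38/21]ᵀ.
Δ = 4·(20365/15876) − (-31/126)² = 26833/5292.
a = (4·(20365/15876) − (-31/126)·(-38/21))/(26833/5292) = 74392/80499; b = (4·(-38/21) − (-31/126)·4)/(26833/5292) = -33096/26833.
Residuals: -12682/80499, -24748/80499, -140707/80499, 59379/26833; SSR = 649754/80499.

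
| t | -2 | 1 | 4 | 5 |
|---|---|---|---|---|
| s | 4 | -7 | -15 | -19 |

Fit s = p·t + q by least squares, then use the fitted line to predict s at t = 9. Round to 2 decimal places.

The normal equations are: 46·p + 8·q = -170;  8·p + 4·q = -37.
(Σt·t = 46, Σt = 8, Σ1 = 4, Σt·s = -170, Σs = -37.)
Eliminating q: 4·(row 1) − 8·(row 2) gives 120·p = 4·(-170) − 8·(-37) = -384, so p = -16/5.
Then q = ((-37) − 8·(-16/5))/4 = -57/20.
At t = 9: ŝ = (-16/5)·(9) + (-57/20)·(1) = -633/20.

ŝ = -31.65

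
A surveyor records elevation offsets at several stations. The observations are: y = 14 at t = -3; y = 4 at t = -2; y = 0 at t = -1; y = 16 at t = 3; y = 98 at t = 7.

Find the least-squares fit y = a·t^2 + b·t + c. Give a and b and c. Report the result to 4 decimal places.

a = 1.9953, b = 0.3911, c = -2.6448

Setting ∂/∂a … = 0 gives: 2580·a + 334·b + 72·c = 5088;  334·a + 72·b + 4·c = 684;  72·a + 4·b + 5·c = 132.
(Σt^2·t^2 = 2580, Σt^2·t = 334, Σt^2 = 72, Σt·t = 72, Σt = 4, Σ1 = 5, Σt^2·y = 5088, Σt·y = 684, Σy = 132.)
Row-reducing yields a = 74262/37219, b = 14556/37219, c = -7572/2863.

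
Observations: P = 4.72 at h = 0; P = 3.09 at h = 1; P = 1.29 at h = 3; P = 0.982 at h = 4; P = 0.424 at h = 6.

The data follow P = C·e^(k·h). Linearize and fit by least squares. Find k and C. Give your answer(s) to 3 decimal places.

Linearized form: ln P = k·h + ln C. From the 5 transformed points,
AᵀA = [[62.0000, 14.0000]; [14.0000, 5]], rhs = [-3.3287, 2.0584]ᵀ  (here Σh = 14.0000, Σ(h)² = 62.0000, Σln P = 2.0584, Σh·ln P = -3.3287).
Slope k = (n·Σh·ln P − Σh·Σln P)/(n·Σ(h)² − (Σh)²) = (5·-3.3287 − 14.0000·2.0584)/114.0000 = -0.39879; ln C = (Σln P − k·Σh)/n = 1.52829, so C = exp(1.52829) = 4.61027.

k = -0.399, C = 4.610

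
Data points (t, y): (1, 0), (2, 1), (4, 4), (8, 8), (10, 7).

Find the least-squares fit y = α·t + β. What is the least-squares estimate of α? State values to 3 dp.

Forming AᵀA = [[185, 25]; [25, 5]] and Aᵀy = [152, 20]ᵀ gives AᵀA·[α, β]ᵀ = Aᵀy.
Δ = 185·5 − 25² = 300.
α = (152·5 − 25·20)/300 = 13/15; β = (185·20 − 25·152)/300 = -1/3.

α = 0.867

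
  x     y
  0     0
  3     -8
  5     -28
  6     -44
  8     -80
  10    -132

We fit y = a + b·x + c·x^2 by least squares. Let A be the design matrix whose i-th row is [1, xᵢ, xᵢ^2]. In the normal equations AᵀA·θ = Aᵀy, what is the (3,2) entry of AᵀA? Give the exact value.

1880

Row 3 ↔ basis x^2, column 2 ↔ basis x, so (AᵀA)_{3,2} = Σᵢ (x^2)·(x) = (0)·(0) + (9)·(3) + (25)·(5) + (36)·(6) + (64)·(8) + (100)·(10) = 1880.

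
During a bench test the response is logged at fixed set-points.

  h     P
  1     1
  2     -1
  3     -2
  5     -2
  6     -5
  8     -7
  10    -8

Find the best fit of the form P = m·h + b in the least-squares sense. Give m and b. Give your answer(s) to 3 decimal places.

MᵀM·[m, b]ᵀ = MᵀP reads: 239·m + 35·b = -183;  35·m + 7·b = -24.
(Σh·h = 239, Σh = 35, Σ1 = 7, Σh·P = -183, ΣP = -24.)
Eliminating b: 7·(row 1) − 35·(row 2) gives 448·m = 7·(-183) − 35·(-24) = -441, so m = -63/64.
Then b = ((-24) − 35·(-63/64))/7 = 669/448.

m = -0.984, b = 1.493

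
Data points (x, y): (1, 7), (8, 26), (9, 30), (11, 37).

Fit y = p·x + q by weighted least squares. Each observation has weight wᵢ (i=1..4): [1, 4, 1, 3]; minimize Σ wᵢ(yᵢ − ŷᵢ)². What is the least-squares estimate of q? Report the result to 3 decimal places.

From the data, Σwᵢ·x·x = 701, Σwᵢ·x = 75, Σwᵢ·1 = 9.
Moment sums: Σwᵢ·x·y = 2330, Σwᵢ·y = 252.
AᵀWA·[p, q]ᵀ = AᵀWy becomes [[701, 75]; [75, 9]]·[p, q]ᵀ = [2330, 252]ᵀ.
Determinant 701·9 − 75² = 684.
p = (2330·9 − 75·252)/684 = 115/38; q = (701·252 − 75·2330)/684 = 317/114.

q = 2.781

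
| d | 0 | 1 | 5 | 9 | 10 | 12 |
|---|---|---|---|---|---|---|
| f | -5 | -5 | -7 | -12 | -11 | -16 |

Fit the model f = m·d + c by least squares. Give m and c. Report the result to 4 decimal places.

Compute the Gram sums: Σd·d = 351, Σd = 37, Σ1 = 6.
And Σd·f = -450, Σf = -56.
Eliminating c: 6·(row 1) − 37·(row 2) gives 737·m = 6·(-450) − 37·(-56) = -628, so m = -628/737.
Then c = ((-56) − 37·(-628/737))/6 = -3006/737.

m = -0.8521, c = -4.0787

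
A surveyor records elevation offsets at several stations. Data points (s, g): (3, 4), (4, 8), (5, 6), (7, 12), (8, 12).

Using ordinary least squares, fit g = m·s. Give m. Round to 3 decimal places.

m = 1.558

Sums needed: Σs·s = 163.
Right-hand side: Σs·g = 254.
So XᵀX·[m]ᵀ = Xᵀg: [[163]]·[m]ᵀ = [254]ᵀ.
m = 254/163 = 1.55828.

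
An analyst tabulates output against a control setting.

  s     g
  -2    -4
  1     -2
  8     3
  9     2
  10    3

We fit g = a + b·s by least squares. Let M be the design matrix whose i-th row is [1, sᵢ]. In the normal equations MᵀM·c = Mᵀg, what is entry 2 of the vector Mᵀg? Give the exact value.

Entry 2 ↔ basis s, so (Mᵀg)_{2} = Σᵢ (s)·gᵢ = (-2)·(-4) + (1)·(-2) + (8)·(3) + (9)·(2) + (10)·(3) = 78.

78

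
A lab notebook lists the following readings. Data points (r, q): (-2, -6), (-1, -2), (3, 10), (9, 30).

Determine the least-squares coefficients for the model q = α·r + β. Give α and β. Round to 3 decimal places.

Entries of XᵀX: Σr·r = 95, Σr = 9, Σ1 = 4.
For Xᵀq: Σr·q = 314, Σq = 32.
Normal equations: [[95, 9]; [9, 4]]·[α, β]ᵀ = [314, 32]ᵀ.
Determinant 95·4 − 9² = 299.
α = (314·4 − 9·32)/299 = 968/299; β = (95·32 − 9·314)/299 = 214/299.

α = 3.237, β = 0.716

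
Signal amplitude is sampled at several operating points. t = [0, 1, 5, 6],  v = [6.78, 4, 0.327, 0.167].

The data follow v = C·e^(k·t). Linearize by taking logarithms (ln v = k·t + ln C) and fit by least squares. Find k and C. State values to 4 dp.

Taking logs, ln v = k·t + ln C, so regress ln v on t.
XᵀX = [[62.0000, 12.0000]; [12.0000, 4]], rhs = [-14.9412, 0.3927]ᵀ  (here Σt = 12.0000, Σ(t)² = 62.0000, Σln v = 0.3927, Σt·ln v = -14.9412).
Solving (det = 104.0000): k = -0.61998, ln C = 1.95811, so C = exp(1.95811) = 7.08591.

k = -0.6200, C = 7.0859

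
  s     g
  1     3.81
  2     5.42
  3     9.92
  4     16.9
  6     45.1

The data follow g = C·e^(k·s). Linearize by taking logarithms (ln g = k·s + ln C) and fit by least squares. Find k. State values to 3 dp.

k = 0.507

With ln gᵢ as the transformed response and sᵢ as the regressor:
Σs = 16.0000, Σ(s)² = 66.0000, Σln g = 11.9585, Σs·ln g = 45.7640.
Normal system: [[66.0000, 16.0000]; [16.0000, 5]]·[k, ln C]ᵀ = [45.7640, 11.9585]ᵀ.
Δ = 66.0000·5 − (16.0000)² = 74.0000; k = (45.7640·5 − 16.0000·11.9585)/74.0000 = 0.50655, ln C = (66.0000·11.9585 − 16.0000·45.7640)/74.0000 = 0.77074.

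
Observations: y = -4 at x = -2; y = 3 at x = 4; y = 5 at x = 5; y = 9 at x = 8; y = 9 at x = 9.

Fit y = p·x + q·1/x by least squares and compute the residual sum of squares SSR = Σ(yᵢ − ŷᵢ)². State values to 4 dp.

SSR = 3.8892

Entries of MᵀM: Σx·x = 190, Σx·1/x = 5, Σ1/x·1/x = 49309/129600.
For Mᵀy: Σx·y = 198, Σ1/x·y = 47/8.
Eliminating q: (49309/129600)·(row 1) − 5·(row 2) gives (612871/12960)·p = (49309/129600)·198 − 5·(47/8) = 330899/7200, so p = 2978091/3064355.
Then q = ((47/8) − 5·(2978091/3064355))/(49309/129600) = 1636200/612871.
Residuals: -2210738/3064355, -4764549/3064355, -240976/612871, 2731842/3064355, -132624/3064355; SSR = 11917867/3064355.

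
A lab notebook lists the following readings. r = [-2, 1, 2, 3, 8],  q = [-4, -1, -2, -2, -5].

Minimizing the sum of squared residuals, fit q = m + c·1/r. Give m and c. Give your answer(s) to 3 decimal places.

m = -3.478, c = 2.324

The normal equations are: 5·m + (35/24)·c = -14;  (35/24)·m + (937/576)·c = -31/24.
Eliminating c: (937/576)·(row 1) − (35/24)·(row 2) gives (865/144)·m = (937/576)·(-14) − (35/24)·(-31/24) = -1337/64, so m = -12033/3460.
Then c = ((-31/24) − (35/24)·(-12033/3460))/(937/576) = 402/173.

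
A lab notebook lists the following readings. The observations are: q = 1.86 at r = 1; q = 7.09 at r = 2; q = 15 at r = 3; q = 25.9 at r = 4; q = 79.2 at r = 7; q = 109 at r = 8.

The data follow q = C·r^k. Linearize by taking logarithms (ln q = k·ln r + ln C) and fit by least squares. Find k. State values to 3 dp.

k = 1.944

Taking logs, ln q = k·ln r + ln C, so regress ln q on ln r.
Σln r = 7.2034, Σ(ln r)² = 11.7199, Σln q = 17.6049, Σln r·ln q = 27.1069.
Equations: 11.7199·k + 7.2034·ln C = 27.1069;  7.2034·k + 6·ln C = 17.6049.
Δ = 11.7199·6 − (7.2034)² = 18.4301; k = (27.1069·6 − 7.2034·17.6049)/18.4301 = 1.94392, ln C = (11.7199·17.6049 − 7.2034·27.1069)/18.4301 = 0.60034.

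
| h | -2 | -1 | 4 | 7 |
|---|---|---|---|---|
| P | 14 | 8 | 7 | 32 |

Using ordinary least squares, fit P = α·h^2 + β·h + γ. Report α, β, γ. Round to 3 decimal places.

Normal-equation sums: Σh^2·h^2 = 2674, Σh^2·h = 398, Σh^2 = 70, Σh·h = 70, Σh = 8, Σ1 = 4.
Right-hand side: Σh^2·P = 1744, Σh·P = 216, ΣP = 61.
Normal equations: [[2674, 398, 70]; [398, 70, 8]; [70, 8, 4]]·[α, β, γ]ᵀ = [1744, 216, 61]ᵀ.
Inverting the 3×3 Gram matrix, [α, β, γ]ᵀ = [4093/3894, -4259/1298, 605/177]ᵀ.

α = 1.051, β = -3.281, γ = 3.418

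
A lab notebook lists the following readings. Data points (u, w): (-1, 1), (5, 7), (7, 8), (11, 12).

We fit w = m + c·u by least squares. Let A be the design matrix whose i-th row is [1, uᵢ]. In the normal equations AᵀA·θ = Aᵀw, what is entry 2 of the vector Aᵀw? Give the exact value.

222

Entry 2 ↔ basis u, so (Aᵀw)_{2} = Σᵢ (u)·wᵢ = (-1)·(1) + (5)·(7) + (7)·(8) + (11)·(12) = 222.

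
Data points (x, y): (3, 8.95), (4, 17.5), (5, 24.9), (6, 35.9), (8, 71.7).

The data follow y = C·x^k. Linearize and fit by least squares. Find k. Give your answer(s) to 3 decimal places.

k = 2.069

With ln yᵢ as the transformed response and ln xᵢ as the regressor:
Σln x = 7.9655, Σ(ln x)² = 13.2535, Σln y = 16.1220, Σln x·ln y = 26.8500.
Equations: 13.2535·k + 7.9655·ln C = 26.8500;  7.9655·k + 5·ln C = 16.1220.
Solving (det = 2.8177): k = 2.06895, ln C = -0.07167.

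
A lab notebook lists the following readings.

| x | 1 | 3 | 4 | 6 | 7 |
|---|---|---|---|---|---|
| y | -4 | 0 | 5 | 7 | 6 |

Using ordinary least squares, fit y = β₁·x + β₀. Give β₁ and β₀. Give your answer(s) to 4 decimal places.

β₁ = 1.8070, β₀ = -4.7895

Compute the Gram sums: Σx·x = 111, Σx = 21, Σ1 = 5.
Moment sums: Σx·y = 100, Σy = 14.
Eliminating β₀: 5·(row 1) − 21·(row 2) gives 114·β₁ = 5·100 − 21·14 = 206, so β₁ = 103/57.
Then β₀ = (14 − 21·(103/57))/5 = -91/19.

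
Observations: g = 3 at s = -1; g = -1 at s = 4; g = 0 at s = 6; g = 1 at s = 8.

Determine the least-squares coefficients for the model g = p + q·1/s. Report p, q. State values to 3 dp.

p = 0.447, q = -2.640

From the data, Σ1 = 4, Σ1/s = -11/24, Σ1/s·1/s = 637/576.
For Aᵀg: Σg = 3, Σ1/s·g = -25/8.
So AᵀA·[p, q]ᵀ = Aᵀg: [[4, -11/24]; [-11/24, 637/576]]·[p, q]ᵀ = [3, -25/8]ᵀ.
Eliminating q: (637/576)·(row 1) − (-11/24)·(row 2) gives (809/192)·p = (637/576)·3 − (-11/24)·(-25/8) = 181/96, so p = 362/809.
Then q = ((-25/8) − (-11/24)·(362/809))/(637/576) = -2136/809.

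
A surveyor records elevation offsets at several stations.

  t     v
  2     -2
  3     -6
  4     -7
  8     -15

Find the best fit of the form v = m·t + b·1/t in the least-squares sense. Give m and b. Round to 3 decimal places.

Compute the Gram sums: Σt·t = 93, Σt·1/t = 4, Σ1/t·1/t = 253/576.
And Σt·v = -170, Σ1/t·v = -53/8.
Normal equations: [[93, 4]; [4, 253/576]]·[m, b]ᵀ = [-170, -53/8]ᵀ.
Eliminating b: (253/576)·(row 1) − 4·(row 2) gives (4771/192)·m = (253/576)·(-170) − 4·(-53/8) = -13873/288, so m = -27746/14313.
Then b = ((-53/8) − 4·(-27746/14313))/(253/576) = 12264/4771.

m = -1.939, b = 2.571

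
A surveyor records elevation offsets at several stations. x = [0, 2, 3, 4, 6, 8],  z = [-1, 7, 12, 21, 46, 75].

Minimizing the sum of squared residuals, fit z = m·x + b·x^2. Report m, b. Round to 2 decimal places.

Sums needed: Σx·x = 129, Σx·x^2 = 827, Σx^2·x^2 = 5745.
Right-hand side: Σx·z = 1010, Σx^2·z = 6928.
Eliminating b: 5745·(row 1) − 827·(row 2) gives 57176·m = 5745·1010 − 827·6928 = 72994, so m = 36497/28588.
Then b = (6928 − 827·(36497/28588))/5745 = 29221/28588.

m = 1.28, b = 1.02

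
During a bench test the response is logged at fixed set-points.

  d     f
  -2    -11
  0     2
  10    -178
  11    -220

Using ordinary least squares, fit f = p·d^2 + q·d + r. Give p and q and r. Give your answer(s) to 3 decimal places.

p = -2.073, q = 2.634, r = 2.328

With design matrix M, MᵀM = [[24657, 2323, 225]; [2323, 225, 19]; [225, 19, 4]] and Mᵀf = [-44464, -4178, -407]ᵀ.
Row-reducing yields p = -182227/87916, q = 231605/87916, r = 51173/21979.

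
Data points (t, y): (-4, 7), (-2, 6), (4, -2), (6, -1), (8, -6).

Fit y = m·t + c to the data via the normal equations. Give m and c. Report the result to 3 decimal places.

The normal system XᵀX·[m, c]ᵀ = Xᵀy is [[136, 12]; [12, 5]]·[m, c]ᵀ = [-102, 4]ᵀ.
Eliminating c: 5·(row 1) − 12·(row 2) gives 536·m = 5·(-102) − 12·4 = -558, so m = -279/268.
Then c = (4 − 12·(-279/268))/5 = 221/67.

m = -1.041, c = 3.299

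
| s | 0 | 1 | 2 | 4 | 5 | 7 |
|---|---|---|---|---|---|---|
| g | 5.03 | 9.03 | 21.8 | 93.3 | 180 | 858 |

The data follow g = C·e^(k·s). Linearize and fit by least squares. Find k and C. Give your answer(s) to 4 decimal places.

k = 0.7382, C = 4.7552

With ln gᵢ as the transformed response and sᵢ as the regressor:
XᵀX = [[95.0000, 19.0000]; [19.0000, 6]], rhs = [99.7547, 23.3813]ᵀ  (here Σs = 19.0000, Σ(s)² = 95.0000, Σln g = 23.3813, Σs·ln g = 99.7547).
Δ = 95.0000·6 − (19.0000)² = 209.0000; k = (99.7547·6 − 19.0000·23.3813)/209.0000 = 0.73820, ln C = (95.0000·23.3813 − 19.0000·99.7547)/209.0000 = 1.55924, so C = exp(1.55924) = 4.75521.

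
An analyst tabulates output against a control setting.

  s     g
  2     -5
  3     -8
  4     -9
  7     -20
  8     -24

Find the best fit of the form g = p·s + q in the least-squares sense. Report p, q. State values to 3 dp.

Setting ∂/∂p … = 0 gives: 142·p + 24·q = -402;  24·p + 5·q = -66.
(Σs·s = 142, Σs = 24, Σ1 = 5, Σs·g = -402, Σg = -66.)
Δ = 142·5 − 24² = 134.
p = ((-402)·5 − 24·(-66))/134 = -213/67; q = (142·(-66) − 24·(-402))/134 = 138/67.

p = -3.179, q = 2.060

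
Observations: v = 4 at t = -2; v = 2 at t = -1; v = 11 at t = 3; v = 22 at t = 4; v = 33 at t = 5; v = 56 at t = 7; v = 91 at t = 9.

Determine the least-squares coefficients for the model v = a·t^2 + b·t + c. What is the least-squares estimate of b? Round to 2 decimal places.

Entries of AᵀA: Σt^2·t^2 = 9941, Σt^2·t = 1279, Σt^2 = 185, Σt·t = 185, Σt = 25, Σ1 = 7.
Moment sums: Σt^2·v = 11409, Σt·v = 1487, Σv = 219.
Row-reducing yields a = 178886/177177, b = 149213/177177, c = 94168/59059.

b = 0.84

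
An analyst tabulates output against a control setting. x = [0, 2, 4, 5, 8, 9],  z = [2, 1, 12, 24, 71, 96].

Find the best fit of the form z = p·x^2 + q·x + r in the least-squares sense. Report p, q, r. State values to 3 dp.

Compute the Gram sums: Σx^2·x^2 = 11554, Σx^2·x = 1438, Σx^2 = 190, Σx·x = 190, Σx = 28, Σ1 = 6.
And Σx^2·z = 13116, Σx·z = 1602, Σz = 206.
Solving the 3×3 system (Gaussian elimination) gives p = 9486/6145, q = -21793/6145, r = 12289/6145.

p = 1.544, q = -3.546, r = 2.000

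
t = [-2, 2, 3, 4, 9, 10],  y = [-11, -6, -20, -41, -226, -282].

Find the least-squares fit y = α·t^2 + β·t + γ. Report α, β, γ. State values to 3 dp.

With design matrix A, AᵀA = [[16930, 1820, 214]; [1820, 214, 26]; [214, 26, 6]] and Aᵀy = [-47410, -5068, -586]ᵀ.
Solving the 3×3 system (Gaussian elimination) gives α = -321767/108957, β = 115606/108957, γ = 111310/36319.

α = -2.953, β = 1.061, γ = 3.065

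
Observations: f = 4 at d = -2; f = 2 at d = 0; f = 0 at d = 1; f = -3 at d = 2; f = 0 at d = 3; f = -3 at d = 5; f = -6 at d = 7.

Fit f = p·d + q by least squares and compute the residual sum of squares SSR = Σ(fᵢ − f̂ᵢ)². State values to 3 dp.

SSR = 9.652

Compute the Gram sums: Σd·d = 92, Σd = 16, Σ1 = 7.
And Σd·f = -71, Σf = -6.
So MᵀM·[p, q]ᵀ = Mᵀf: [[92, 16]; [16, 7]]·[p, q]ᵀ = [-71, -6]ᵀ.
Δ = 92·7 − 16² = 388.
p = ((-71)·7 − 16·(-6))/388 = -401/388; q = (92·(-6) − 16·(-71))/388 = 146/97.
Residuals: 83/194, 48/97, -183/388, -473/194, 619/388, 257/388, -105/388; SSR = 3745/388.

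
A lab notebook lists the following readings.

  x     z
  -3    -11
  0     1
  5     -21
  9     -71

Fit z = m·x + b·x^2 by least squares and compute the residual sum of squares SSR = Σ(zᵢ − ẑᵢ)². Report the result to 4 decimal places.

The normal system MᵀM·[m, b]ᵀ = Mᵀz is [[115, 827]; [827, 7267]]·[m, b]ᵀ = [-711, -6375]ᵀ.
Determinant 115·7267 − 827² = 151776.
m = ((-711)·7267 − 827·(-6375))/151776 = 4387/6324; b = (115·(-6375) − 827·(-711))/151776 = -6047/6324.
Residuals: -165/527, 1, -297/527, 110/527; SSR = 769/527.

SSR = 1.4592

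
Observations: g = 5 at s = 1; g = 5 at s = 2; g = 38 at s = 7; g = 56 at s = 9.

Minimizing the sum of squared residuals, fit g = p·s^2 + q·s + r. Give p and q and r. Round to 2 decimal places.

p = 0.53, q = 1.33, r = 1.92

Entries of XᵀX: Σs^2·s^2 = 8979, Σs^2·s = 1081, Σs^2 = 135, Σs·s = 135, Σs = 19, Σ1 = 4.
For Xᵀg: Σs^2·g = 6423, Σs·g = 785, Σg = 104.
XᵀX·[p, q, r]ᵀ = Xᵀg becomes [[8979, 1081, 135]; [1081, 135, 19]; [135, 19, 4]]·[p, q, r]ᵀ = [6423, 785, 104]ᵀ.
Solving the 3×3 system (Gaussian elimination) gives p = 4779/9076, q = 12057/9076, r = 8707/4538.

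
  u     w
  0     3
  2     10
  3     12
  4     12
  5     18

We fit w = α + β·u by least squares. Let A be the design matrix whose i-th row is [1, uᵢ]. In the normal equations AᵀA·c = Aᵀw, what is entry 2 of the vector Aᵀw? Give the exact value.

194

Entry 2 ↔ basis u, so (Aᵀw)_{2} = Σᵢ (u)·wᵢ = (0)·(3) + (2)·(10) + (3)·(12) + (4)·(12) + (5)·(18) = 194.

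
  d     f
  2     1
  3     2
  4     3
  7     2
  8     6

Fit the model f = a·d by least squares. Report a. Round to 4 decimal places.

a = 0.5775

Normal-equation sums: Σd·d = 142.
Moment sums: Σd·f = 82.
So MᵀM·[a]ᵀ = Mᵀf: [[142]]·[a]ᵀ = [82]ᵀ.
Hence a = 82 / 142 ≈ 0.577465.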